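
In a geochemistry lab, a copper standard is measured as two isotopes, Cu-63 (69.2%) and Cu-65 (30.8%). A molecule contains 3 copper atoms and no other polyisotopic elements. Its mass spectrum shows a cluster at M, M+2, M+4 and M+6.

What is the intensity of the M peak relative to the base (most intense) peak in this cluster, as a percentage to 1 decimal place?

74.9%

Term probabilities: M 0.3314, M+2 0.4425, M+4 0.1969, M+6 0.0292. Base peak = M+2.
P(M+2) = C(3,1) × 0.692^2 × 0.308^1 = 3 × 0.478864 × 0.3080 = 0.442470 (base)
P(M) = C(3,0) × 0.692^3 × 0.308^0 = 1 × 0.33137389 × 1.0000 = 0.331374
Relative intensity = 0.331374 / 0.442470 × 100 = 74.9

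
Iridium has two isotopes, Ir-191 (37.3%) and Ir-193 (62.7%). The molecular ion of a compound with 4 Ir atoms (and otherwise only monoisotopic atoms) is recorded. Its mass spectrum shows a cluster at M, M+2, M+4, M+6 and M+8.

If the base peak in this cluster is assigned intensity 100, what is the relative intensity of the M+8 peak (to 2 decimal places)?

42.02

(0.373 + 0.627)^4 gives M 0.0194, M+2 0.1302, M+4 0.3282, M+6 0.3678, M+8 0.1546; the largest is M+6.
P(M+6) = C(4,3) × 0.373^1 × 0.627^3 = 4 × 0.3730 × 0.24649188 = 0.367766 (base)
P(M+8) = C(4,4) × 0.373^0 × 0.627^4 = 1 × 1.0000 × 0.15455041 = 0.154550
Relative intensity = 0.154550 / 0.367766 × 100 = 42.02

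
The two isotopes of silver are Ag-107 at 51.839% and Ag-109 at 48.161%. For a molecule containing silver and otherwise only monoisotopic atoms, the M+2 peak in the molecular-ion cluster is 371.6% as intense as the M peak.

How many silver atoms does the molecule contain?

The M+2/M ratio from n Ag atoms is n · q/p = n · 0.48161/0.51839.
n = 3.716 × 0.51839/0.48161 = 4.00 ≈ 4

4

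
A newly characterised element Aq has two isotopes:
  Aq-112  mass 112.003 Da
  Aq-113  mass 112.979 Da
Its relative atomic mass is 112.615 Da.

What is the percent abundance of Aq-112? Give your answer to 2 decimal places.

37.30%

Writing the weighted mean with unknown fraction x of Aq-112:
112.003·x + 112.979·(1 − x) = 112.615
(112.003 − 112.979)·x = 112.615 − 112.979
x = -0.364 / -0.976 = 0.37295 → 37.30% Aq-112, 62.70% Aq-113.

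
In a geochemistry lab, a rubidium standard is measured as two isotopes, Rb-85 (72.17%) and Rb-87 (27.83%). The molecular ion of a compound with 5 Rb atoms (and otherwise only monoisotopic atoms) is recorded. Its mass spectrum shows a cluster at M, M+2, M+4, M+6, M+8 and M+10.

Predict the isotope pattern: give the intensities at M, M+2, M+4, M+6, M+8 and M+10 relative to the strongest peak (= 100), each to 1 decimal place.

51.9 : 100.0 : 77.1 : 29.7 : 5.7 : 0.4

Each Rb atom is independently Rb-85 (p = 0.7217) or Rb-87 (q = 0.2783); the cluster is the binomial expansion (p + q)^5.
P(M) = 0.7217^5 = 0.195787
P(M+2) = 5 × 0.7217^4 × 0.2783^1 = 0.377494
P(M+4) = 10 × 0.7217^3 × 0.2783^2 = 0.291136
P(M+6) = 10 × 0.7217^2 × 0.2783^3 = 0.112267
P(M+8) = 5 × 0.7217^1 × 0.2783^4 = 0.021646
P(M+10) = 0.2783^5 = 0.001669
The M+2 peak is largest (0.377494); scaling to 100 gives 51.9 : 100.0 : 77.1 : 29.7 : 5.7 : 0.4.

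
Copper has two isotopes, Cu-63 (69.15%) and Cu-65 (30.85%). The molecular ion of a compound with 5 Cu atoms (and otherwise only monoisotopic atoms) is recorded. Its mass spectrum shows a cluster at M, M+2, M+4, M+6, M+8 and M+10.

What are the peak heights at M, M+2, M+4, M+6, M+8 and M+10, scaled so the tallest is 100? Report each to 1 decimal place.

The 5 Cu atoms are independent, so intensities follow the terms of (0.6915 + 0.3085)^5.
P(M) = 0.6915^5 = 0.158111
P(M+2) = 5 × 0.6915^4 × 0.3085^1 = 0.352691
P(M+4) = 10 × 0.6915^3 × 0.3085^2 = 0.314693
P(M+6) = 10 × 0.6915^2 × 0.3085^3 = 0.140394
P(M+8) = 5 × 0.6915^1 × 0.3085^4 = 0.031317
P(M+10) = 0.3085^5 = 0.002794
The M+2 peak is largest (0.352691); scaling to 100 gives 44.8 : 100.0 : 89.2 : 39.8 : 8.9 : 0.8.

44.8 : 100.0 : 89.2 : 39.8 : 8.9 : 0.8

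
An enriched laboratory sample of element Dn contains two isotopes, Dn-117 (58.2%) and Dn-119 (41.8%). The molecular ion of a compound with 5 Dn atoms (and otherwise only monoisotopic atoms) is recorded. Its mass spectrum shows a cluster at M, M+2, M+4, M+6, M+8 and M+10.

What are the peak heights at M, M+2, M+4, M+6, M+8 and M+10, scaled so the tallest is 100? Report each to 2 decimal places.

19.39 : 69.62 : 100.00 : 71.82 : 25.79 : 3.70

The 5 Dn atoms are independent, so intensities follow the terms of (0.582 + 0.418)^5.
P(M) = 0.582^5 = 0.066775
P(M+2) = 5 × 0.582^4 × 0.418^1 = 0.239794
P(M+4) = 10 × 0.582^3 × 0.418^2 = 0.344446
P(M+6) = 10 × 0.582^2 × 0.418^3 = 0.247386
P(M+8) = 5 × 0.582^1 × 0.418^4 = 0.088838
P(M+10) = 0.418^5 = 0.012761
The M+4 peak is largest (0.344446); scaling to 100 gives 19.39 : 69.62 : 100.00 : 71.82 : 25.79 : 3.70.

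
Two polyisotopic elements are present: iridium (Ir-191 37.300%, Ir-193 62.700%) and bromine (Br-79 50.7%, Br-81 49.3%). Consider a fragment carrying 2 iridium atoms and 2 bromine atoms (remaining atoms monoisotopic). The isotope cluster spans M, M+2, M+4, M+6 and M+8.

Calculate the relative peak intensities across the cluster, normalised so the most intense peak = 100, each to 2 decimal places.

Iridium pattern (n=2): 0.139129 : 0.467742 : 0.393129
Bromine pattern (n=2): 0.257049 : 0.499902 : 0.243049
Convolve the two distributions (both contribute in 2-u steps):
  M: 0.139129×0.257049 = 0.035763
  M+2: 0.139129×0.499902 + 0.467742×0.257049 = 0.189783
  M+4: 0.139129×0.243049 + 0.467742×0.499902 + 0.393129×0.257049 = 0.368694
  M+6: 0.467742×0.243049 + 0.393129×0.499902 = 0.310210
  M+8: 0.393129×0.243049 = 0.095550
Scale to base peak (0.368694) = 100: 9.70 : 51.47 : 100.00 : 84.14 : 25.92

9.70 : 51.47 : 100.00 : 84.14 : 25.92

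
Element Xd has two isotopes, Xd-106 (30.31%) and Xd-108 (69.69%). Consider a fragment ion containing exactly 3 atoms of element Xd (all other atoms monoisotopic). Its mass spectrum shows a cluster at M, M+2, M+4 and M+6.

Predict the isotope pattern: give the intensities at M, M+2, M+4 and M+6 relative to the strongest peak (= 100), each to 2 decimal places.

6.31 : 43.49 : 100.00 : 76.64

Expanding (0.3031 + 0.6969)^3:
P(M) = 0.3031^3 = 0.027846
P(M+2) = 3 × 0.3031^2 × 0.6969^1 = 0.192072
P(M+4) = 3 × 0.3031^1 × 0.6969^2 = 0.441619
P(M+6) = 0.6969^3 = 0.338463
The M+4 peak is largest (0.441619); scaling to 100 gives 6.31 : 43.49 : 100.00 : 76.64.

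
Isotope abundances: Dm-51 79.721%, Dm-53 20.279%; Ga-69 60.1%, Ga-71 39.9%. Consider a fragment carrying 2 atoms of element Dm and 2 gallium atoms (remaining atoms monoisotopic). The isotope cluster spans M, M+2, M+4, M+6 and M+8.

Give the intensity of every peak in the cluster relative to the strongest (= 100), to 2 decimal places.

Element Dm pattern (n=2): 0.63554378 : 0.32333243 : 0.04112378
Gallium pattern (n=2): 0.361201 : 0.479598 : 0.159201
Convolve the two distributions (both contribute in 2-u steps):
  M: 0.63554378×0.361201 = 0.229559
  M+2: 0.63554378×0.479598 + 0.32333243×0.361201 = 0.421594
  M+4: 0.63554378×0.159201 + 0.32333243×0.479598 + 0.04112378×0.361201 = 0.271103
  M+6: 0.32333243×0.159201 + 0.04112378×0.479598 = 0.071198
  M+8: 0.04112378×0.159201 = 0.006547
Scale to base peak (0.421594) = 100: 54.45 : 100.00 : 64.30 : 16.89 : 1.55

54.45 : 100.00 : 64.30 : 16.89 : 1.55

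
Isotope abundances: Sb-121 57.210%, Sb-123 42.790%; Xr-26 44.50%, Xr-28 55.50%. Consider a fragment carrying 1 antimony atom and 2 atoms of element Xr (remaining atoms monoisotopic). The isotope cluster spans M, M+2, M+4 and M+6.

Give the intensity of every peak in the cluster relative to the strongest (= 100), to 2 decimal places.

Antimony pattern (n=1): 0.5721 : 0.4279
Element Xr pattern (n=2): 0.198025 : 0.49395 : 0.308025
Convolve the two distributions (both contribute in 2-u steps):
  M: 0.5721×0.198025 = 0.113290
  M+2: 0.5721×0.49395 + 0.4279×0.198025 = 0.367324
  M+4: 0.5721×0.308025 + 0.4279×0.49395 = 0.387582
  M+6: 0.4279×0.308025 = 0.131804
Scale to base peak (0.387582) = 100: 29.23 : 94.77 : 100.00 : 34.01

29.23 : 94.77 : 100.00 : 34.01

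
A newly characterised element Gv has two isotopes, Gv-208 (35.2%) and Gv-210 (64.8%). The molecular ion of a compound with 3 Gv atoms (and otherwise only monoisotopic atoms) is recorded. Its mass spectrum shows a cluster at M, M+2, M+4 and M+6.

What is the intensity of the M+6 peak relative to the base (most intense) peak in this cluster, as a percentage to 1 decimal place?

Binomial terms of (0.352 + 0.648)^3: M 0.0436, M+2 0.2409, M+4 0.4434, M+6 0.2721 → M+4 is the base peak.
P(M+4) = C(3,2) × 0.352^1 × 0.648^2 = 3 × 0.3520 × 0.419904 = 0.443419 (base)
P(M+6) = C(3,3) × 0.352^0 × 0.648^3 = 1 × 1.0000 × 0.27209779 = 0.272098
Relative intensity = 0.272098 / 0.443419 × 100 = 61.4

61.4%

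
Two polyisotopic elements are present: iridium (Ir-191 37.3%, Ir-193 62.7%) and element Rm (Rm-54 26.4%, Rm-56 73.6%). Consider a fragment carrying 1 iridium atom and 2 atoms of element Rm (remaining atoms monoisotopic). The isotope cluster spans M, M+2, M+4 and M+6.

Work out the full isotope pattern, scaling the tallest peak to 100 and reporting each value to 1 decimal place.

Iridium pattern (n=1): 0.3730 : 0.6270
Element Rm pattern (n=2): 0.069696 : 0.388608 : 0.541696
Convolve the two distributions (both contribute in 2-u steps):
  M: 0.3730×0.069696 = 0.025997
  M+2: 0.3730×0.388608 + 0.6270×0.069696 = 0.188650
  M+4: 0.3730×0.541696 + 0.6270×0.388608 = 0.445710
  M+6: 0.6270×0.541696 = 0.339643
Scale to base peak (0.445710) = 100: 5.8 : 42.3 : 100.0 : 76.2

5.8 : 42.3 : 100.0 : 76.2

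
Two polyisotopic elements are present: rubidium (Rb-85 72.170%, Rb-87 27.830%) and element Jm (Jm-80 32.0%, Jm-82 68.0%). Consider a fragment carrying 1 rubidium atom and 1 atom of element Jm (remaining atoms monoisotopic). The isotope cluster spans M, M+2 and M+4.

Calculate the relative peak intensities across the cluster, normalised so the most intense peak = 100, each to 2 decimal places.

Rubidium pattern (n=1): 0.7217 : 0.2783
Element Jm pattern (n=1): 0.3200 : 0.6800
Convolve the two distributions (both contribute in 2-u steps):
  M: 0.7217×0.3200 = 0.230944
  M+2: 0.7217×0.6800 + 0.2783×0.3200 = 0.579812
  M+4: 0.2783×0.6800 = 0.189244
Scale to base peak (0.579812) = 100: 39.83 : 100.00 : 32.64

39.83 : 100.00 : 32.64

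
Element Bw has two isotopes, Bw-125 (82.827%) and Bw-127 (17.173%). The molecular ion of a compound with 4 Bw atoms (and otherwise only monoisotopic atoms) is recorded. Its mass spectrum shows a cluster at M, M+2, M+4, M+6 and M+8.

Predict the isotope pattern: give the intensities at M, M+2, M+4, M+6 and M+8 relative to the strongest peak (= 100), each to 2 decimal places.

100.00 : 82.93 : 25.79 : 3.57 : 0.18

Each Bw atom is independently Bw-125 (p = 0.82827) or Bw-127 (q = 0.17173); the cluster is the binomial expansion (p + q)^4.
P(M) = 0.82827^4 = 0.470639
P(M+2) = 4 × 0.82827^3 × 0.17173^1 = 0.390321
P(M+4) = 6 × 0.82827^2 × 0.17173^2 = 0.121391
P(M+6) = 4 × 0.82827^1 × 0.17173^3 = 0.016779
P(M+8) = 0.17173^4 = 0.000870
The M peak is largest (0.470639); scaling to 100 gives 100.00 : 82.93 : 25.79 : 3.57 : 0.18.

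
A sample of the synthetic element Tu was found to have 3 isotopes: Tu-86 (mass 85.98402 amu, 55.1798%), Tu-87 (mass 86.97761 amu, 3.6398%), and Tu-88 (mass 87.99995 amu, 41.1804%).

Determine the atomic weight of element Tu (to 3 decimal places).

86.850 amu

Weight each isotope mass by its fractional abundance: 0.551798 × 85.98402 + 0.036398 × 86.97761 + 0.411804 × 87.99995
= 47.445810 + 3.165811 + 36.238731 = 86.850352 amu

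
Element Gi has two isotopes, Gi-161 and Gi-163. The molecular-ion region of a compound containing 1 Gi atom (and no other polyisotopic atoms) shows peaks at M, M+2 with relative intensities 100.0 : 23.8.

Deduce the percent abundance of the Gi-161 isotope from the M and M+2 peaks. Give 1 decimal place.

80.8%

Write p for the Gi-161 fraction. I(M+2)/I(M) = [C(1,1)·p^0·(1−p)] / p^1 = 1·(1−p)/p = 23.8/100.0 = 0.2380
(1−p)/p = 0.2380/1 = 0.2380  ⇒  p = 1/(1 + 0.2380) = 0.8078
Gi-161: 80.8%, Gi-163: 19.2%.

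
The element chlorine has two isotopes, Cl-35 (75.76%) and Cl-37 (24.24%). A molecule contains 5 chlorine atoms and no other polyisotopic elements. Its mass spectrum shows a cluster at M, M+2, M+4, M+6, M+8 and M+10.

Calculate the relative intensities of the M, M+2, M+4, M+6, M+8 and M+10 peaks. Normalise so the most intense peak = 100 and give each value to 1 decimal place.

Each Cl atom is independently Cl-35 (p = 0.7576) or Cl-37 (q = 0.2424); the cluster is the binomial expansion (p + q)^5.
P(M) = 0.7576^5 = 0.249574
P(M+2) = 5 × 0.7576^4 × 0.2424^1 = 0.399266
P(M+4) = 10 × 0.7576^3 × 0.2424^2 = 0.255497
P(M+6) = 10 × 0.7576^2 × 0.2424^3 = 0.081748
P(M+8) = 5 × 0.7576^1 × 0.2424^4 = 0.013078
P(M+10) = 0.2424^5 = 0.000837
The M+2 peak is largest (0.399266); scaling to 100 gives 62.5 : 100.0 : 64.0 : 20.5 : 3.3 : 0.2.

62.5 : 100.0 : 64.0 : 20.5 : 3.3 : 0.2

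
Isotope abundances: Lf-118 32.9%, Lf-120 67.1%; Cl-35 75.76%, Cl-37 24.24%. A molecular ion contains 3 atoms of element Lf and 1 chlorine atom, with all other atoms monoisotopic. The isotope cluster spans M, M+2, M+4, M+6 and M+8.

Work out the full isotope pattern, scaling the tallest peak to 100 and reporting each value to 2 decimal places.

Element Lf pattern (n=3): 0.03561129 : 0.21788913 : 0.44438787 : 0.30211171
Chlorine pattern (n=1): 0.7576 : 0.2424
Convolve the two distributions (both contribute in 2-u steps):
  M: 0.03561129×0.7576 = 0.026979
  M+2: 0.03561129×0.2424 + 0.21788913×0.7576 = 0.173705
  M+4: 0.21788913×0.2424 + 0.44438787×0.7576 = 0.389485
  M+6: 0.44438787×0.2424 + 0.30211171×0.7576 = 0.336599
  M+8: 0.30211171×0.2424 = 0.073232
Scale to base peak (0.389485) = 100: 6.93 : 44.60 : 100.00 : 86.42 : 18.80

6.93 : 44.60 : 100.00 : 86.42 : 18.80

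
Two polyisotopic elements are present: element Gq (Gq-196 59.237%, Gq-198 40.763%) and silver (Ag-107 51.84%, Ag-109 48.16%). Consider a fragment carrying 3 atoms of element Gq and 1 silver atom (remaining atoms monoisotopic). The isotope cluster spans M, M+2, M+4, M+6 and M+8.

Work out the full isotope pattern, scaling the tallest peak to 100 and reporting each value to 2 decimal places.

Element Gq pattern (n=3): 0.20786395 : 0.42911481 : 0.29528854 : 0.0677327
Silver pattern (n=1): 0.5184 : 0.4816
Convolve the two distributions (both contribute in 2-u steps):
  M: 0.20786395×0.5184 = 0.107757
  M+2: 0.20786395×0.4816 + 0.42911481×0.5184 = 0.322560
  M+4: 0.42911481×0.4816 + 0.29528854×0.5184 = 0.359739
  M+6: 0.29528854×0.4816 + 0.0677327×0.5184 = 0.177324
  M+8: 0.0677327×0.4816 = 0.032620
Scale to base peak (0.359739) = 100: 29.95 : 89.67 : 100.00 : 49.29 : 9.07

29.95 : 89.67 : 100.00 : 49.29 : 9.07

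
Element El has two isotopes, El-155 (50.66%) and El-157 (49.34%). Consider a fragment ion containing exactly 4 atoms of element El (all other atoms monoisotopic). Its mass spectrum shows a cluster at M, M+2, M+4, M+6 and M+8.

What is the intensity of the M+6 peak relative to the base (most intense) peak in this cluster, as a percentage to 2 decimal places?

64.93%

(0.5066 + 0.4934)^4 gives M 0.0659, M+2 0.2566, M+4 0.3749, M+6 0.2434, M+8 0.0593; the largest is M+4.
P(M+4) = C(4,2) × 0.5066^2 × 0.4934^2 = 6 × 0.25664356 × 0.24344356 = 0.374869 (base)
P(M+6) = C(4,3) × 0.5066^1 × 0.4934^3 = 4 × 0.5066 × 0.12011505 = 0.243401
Relative intensity = 0.243401 / 0.374869 × 100 = 64.93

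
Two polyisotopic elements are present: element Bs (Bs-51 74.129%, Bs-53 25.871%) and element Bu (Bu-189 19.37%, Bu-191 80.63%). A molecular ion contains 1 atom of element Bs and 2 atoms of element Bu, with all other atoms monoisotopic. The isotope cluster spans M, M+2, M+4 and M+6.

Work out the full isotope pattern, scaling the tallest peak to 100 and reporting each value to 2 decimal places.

4.94 : 42.87 : 100.00 : 29.89

Element Bs pattern (n=1): 0.74129 : 0.25871
Element Bu pattern (n=2): 0.03751969 : 0.31236062 : 0.65011969
Convolve the two distributions (both contribute in 2-u steps):
  M: 0.74129×0.03751969 = 0.027813
  M+2: 0.74129×0.31236062 + 0.25871×0.03751969 = 0.241257
  M+4: 0.74129×0.65011969 + 0.25871×0.31236062 = 0.562738
  M+6: 0.25871×0.65011969 = 0.168192
Scale to base peak (0.562738) = 100: 4.94 : 42.87 : 100.00 : 29.89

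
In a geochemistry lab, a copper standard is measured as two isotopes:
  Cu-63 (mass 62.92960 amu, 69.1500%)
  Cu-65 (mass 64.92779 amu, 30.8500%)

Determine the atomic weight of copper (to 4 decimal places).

Weight each isotope mass by its fractional abundance: 0.691500 × 62.92960 + 0.308500 × 64.92779
= 43.515818 + 20.030223 = 63.546041 amu

63.5460 amu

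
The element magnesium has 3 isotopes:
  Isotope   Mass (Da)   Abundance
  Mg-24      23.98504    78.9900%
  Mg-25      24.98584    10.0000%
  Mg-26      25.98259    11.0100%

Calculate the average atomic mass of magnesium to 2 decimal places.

24.31 Da

Average mass = Σ (abundance × isotope mass) = 0.789900 × 23.98504 + 0.100000 × 24.98584 + 0.110100 × 25.98259
= 18.945783 + 2.498584 + 2.860683 = 24.305050 Da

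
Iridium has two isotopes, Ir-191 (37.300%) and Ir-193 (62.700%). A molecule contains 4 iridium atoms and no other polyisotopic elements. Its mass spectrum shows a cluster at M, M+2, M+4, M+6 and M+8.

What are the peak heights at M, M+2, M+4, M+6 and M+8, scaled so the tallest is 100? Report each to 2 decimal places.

Expanding (0.37300 + 0.62700)^4:
P(M) = 0.37300^4 = 0.019357
P(M+2) = 4 × 0.37300^3 × 0.62700^1 = 0.130153
P(M+4) = 6 × 0.37300^2 × 0.62700^2 = 0.328174
P(M+6) = 4 × 0.37300^1 × 0.62700^3 = 0.367766
P(M+8) = 0.62700^4 = 0.154550
The M+6 peak is largest (0.367766); scaling to 100 gives 5.26 : 35.39 : 89.23 : 100.00 : 42.02.

5.26 : 35.39 : 89.23 : 100.00 : 42.02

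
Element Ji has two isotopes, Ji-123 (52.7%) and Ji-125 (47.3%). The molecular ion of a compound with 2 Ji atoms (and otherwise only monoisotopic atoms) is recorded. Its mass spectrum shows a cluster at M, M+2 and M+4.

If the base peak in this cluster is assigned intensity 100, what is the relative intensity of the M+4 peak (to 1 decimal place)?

44.9

(0.527 + 0.473)^2 gives M 0.2777, M+2 0.4985, M+4 0.2237; the largest is M+2.
P(M+2) = C(2,1) × 0.527^1 × 0.473^1 = 2 × 0.5270 × 0.4730 = 0.498542 (base)
P(M+4) = C(2,2) × 0.527^0 × 0.473^2 = 1 × 1.0000 × 0.223729 = 0.223729
Relative intensity = 0.223729 / 0.498542 × 100 = 44.9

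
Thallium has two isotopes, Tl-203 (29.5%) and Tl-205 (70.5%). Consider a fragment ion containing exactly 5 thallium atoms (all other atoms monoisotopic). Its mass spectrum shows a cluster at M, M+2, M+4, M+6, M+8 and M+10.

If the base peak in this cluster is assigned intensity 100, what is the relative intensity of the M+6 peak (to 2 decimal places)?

Binomial terms of (0.295 + 0.705)^5: M 0.0022, M+2 0.0267, M+4 0.1276, M+6 0.3049, M+8 0.3644, M+10 0.1742 → M+8 is the base peak.
P(M+8) = C(5,4) × 0.295^1 × 0.705^4 = 5 × 0.2950 × 0.24703385 = 0.364375 (base)
P(M+6) = C(5,3) × 0.295^2 × 0.705^3 = 10 × 0.087025 × 0.35040263 = 0.304938
Relative intensity = 0.304938 / 0.364375 × 100 = 83.69

83.69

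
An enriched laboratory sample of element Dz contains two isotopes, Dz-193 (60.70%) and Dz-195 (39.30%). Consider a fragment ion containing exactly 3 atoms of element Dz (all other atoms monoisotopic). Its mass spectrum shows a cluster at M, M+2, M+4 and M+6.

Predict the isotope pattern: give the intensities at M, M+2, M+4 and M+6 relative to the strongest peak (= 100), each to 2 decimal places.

Each Dz atom is independently Dz-193 (p = 0.6070) or Dz-195 (q = 0.3930); the cluster is the binomial expansion (p + q)^3.
P(M) = 0.6070^3 = 0.223649
P(M+2) = 3 × 0.6070^2 × 0.3930^1 = 0.434401
P(M+4) = 3 × 0.6070^1 × 0.3930^2 = 0.281252
P(M+6) = 0.3930^3 = 0.060698
The M+2 peak is largest (0.434401); scaling to 100 gives 51.48 : 100.00 : 64.74 : 13.97.

51.48 : 100.00 : 64.74 : 13.97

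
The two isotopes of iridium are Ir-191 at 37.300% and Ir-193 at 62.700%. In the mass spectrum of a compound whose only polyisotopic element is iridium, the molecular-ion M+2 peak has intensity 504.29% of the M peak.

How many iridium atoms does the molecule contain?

The M+2/M ratio from n Ir atoms is n · q/p = n · 0.62700/0.37300.
n = 5.0429 × 0.37300/0.62700 = 3.00 ≈ 3

3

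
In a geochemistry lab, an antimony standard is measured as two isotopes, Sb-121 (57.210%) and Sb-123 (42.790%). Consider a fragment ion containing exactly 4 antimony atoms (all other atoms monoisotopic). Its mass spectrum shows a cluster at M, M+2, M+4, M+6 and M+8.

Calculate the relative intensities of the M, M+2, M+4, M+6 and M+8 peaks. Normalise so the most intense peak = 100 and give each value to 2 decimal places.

Each Sb atom is independently Sb-121 (p = 0.57210) or Sb-123 (q = 0.42790); the cluster is the binomial expansion (p + q)^4.
P(M) = 0.57210^4 = 0.107124
P(M+2) = 4 × 0.57210^3 × 0.42790^1 = 0.320493
P(M+4) = 6 × 0.57210^2 × 0.42790^2 = 0.359567
P(M+6) = 4 × 0.57210^1 × 0.42790^3 = 0.179291
P(M+8) = 0.42790^4 = 0.033525
The M+4 peak is largest (0.359567); scaling to 100 gives 29.79 : 89.13 : 100.00 : 49.86 : 9.32.

29.79 : 89.13 : 100.00 : 49.86 : 9.32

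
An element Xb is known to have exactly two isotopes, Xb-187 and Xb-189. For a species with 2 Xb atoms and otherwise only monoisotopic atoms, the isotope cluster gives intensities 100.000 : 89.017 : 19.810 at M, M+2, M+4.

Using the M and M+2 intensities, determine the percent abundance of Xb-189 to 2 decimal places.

30.80%

If p is the fraction of Xb that is Xb-187, then I(M+2)/I(M) = [C(2,1)·p^1·(1−p)] / p^2 = 2·(1−p)/p = 89.017/100.000 = 0.8902
(1−p)/p = 0.8902/2 = 0.4451  ⇒  p = 1/(1 + 0.4451) = 0.6920
Xb-187: 69.20%, Xb-189: 30.80%.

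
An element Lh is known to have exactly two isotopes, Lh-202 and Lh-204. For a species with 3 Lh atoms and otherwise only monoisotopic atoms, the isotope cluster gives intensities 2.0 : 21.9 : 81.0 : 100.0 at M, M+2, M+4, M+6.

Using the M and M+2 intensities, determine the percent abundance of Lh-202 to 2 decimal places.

21.51%

Let p = fractional abundance of Lh-202. I(M+2)/I(M) = [C(3,1)·p^2·(1−p)] / p^3 = 3·(1−p)/p = 21.9/2.0 = 10.9500
(1−p)/p = 10.9500/3 = 3.6500  ⇒  p = 1/(1 + 3.6500) = 0.2151
Lh-202: 21.51%, Lh-204: 78.49%.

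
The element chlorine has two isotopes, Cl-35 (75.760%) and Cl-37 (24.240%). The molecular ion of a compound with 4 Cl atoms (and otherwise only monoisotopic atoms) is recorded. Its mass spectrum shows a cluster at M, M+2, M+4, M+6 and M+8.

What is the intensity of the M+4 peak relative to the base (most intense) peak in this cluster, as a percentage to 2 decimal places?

Binomial terms of (0.75760 + 0.24240)^4: M 0.3294, M+2 0.4216, M+4 0.2023, M+6 0.0432, M+8 0.0035 → M+2 is the base peak.
P(M+2) = C(4,1) × 0.75760^3 × 0.24240^1 = 4 × 0.4348304 × 0.2424 = 0.421612 (base)
P(M+4) = C(4,2) × 0.75760^2 × 0.24240^2 = 6 × 0.57395776 × 0.05875776 = 0.202347
Relative intensity = 0.202347 / 0.421612 × 100 = 47.99

47.99%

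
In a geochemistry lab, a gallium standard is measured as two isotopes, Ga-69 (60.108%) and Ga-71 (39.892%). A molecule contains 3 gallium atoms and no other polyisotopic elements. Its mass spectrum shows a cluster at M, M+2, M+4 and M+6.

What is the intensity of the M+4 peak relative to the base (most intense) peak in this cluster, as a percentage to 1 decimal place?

Binomial terms of (0.60108 + 0.39892)^3: M 0.2172, M+2 0.4324, M+4 0.2870, M+6 0.0635 → M+2 is the base peak.
P(M+2) = C(3,1) × 0.60108^2 × 0.39892^1 = 3 × 0.36129717 × 0.39892 = 0.432386 (base)
P(M+4) = C(3,2) × 0.60108^1 × 0.39892^2 = 3 × 0.60108 × 0.15913717 = 0.286963
Relative intensity = 0.286963 / 0.432386 × 100 = 66.4

66.4%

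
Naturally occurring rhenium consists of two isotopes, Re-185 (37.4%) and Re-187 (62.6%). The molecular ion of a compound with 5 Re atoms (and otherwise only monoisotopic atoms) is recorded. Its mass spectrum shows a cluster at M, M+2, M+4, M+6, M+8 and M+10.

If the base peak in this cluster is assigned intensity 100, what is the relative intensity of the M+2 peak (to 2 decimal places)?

17.85

(0.374 + 0.626)^5 gives M 0.0073, M+2 0.0612, M+4 0.2050, M+6 0.3431, M+8 0.2872, M+10 0.0961; the largest is M+6.
P(M+6) = C(5,3) × 0.374^2 × 0.626^3 = 10 × 0.139876 × 0.24531438 = 0.343136 (base)
P(M+2) = C(5,1) × 0.374^4 × 0.626^1 = 5 × 0.0195653 × 0.6260 = 0.061239
Relative intensity = 0.061239 / 0.343136 × 100 = 17.85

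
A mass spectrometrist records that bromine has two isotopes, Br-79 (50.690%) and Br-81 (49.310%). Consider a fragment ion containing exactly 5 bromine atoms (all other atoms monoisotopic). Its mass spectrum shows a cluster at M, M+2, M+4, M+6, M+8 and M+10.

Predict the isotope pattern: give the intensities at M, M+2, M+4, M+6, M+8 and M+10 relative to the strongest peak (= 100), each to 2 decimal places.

10.57 : 51.40 : 100.00 : 97.28 : 47.31 : 9.21

The 5 Br atoms are independent, so intensities follow the terms of (0.50690 + 0.49310)^5.
P(M) = 0.50690^5 = 0.033467
P(M+2) = 5 × 0.50690^4 × 0.49310^1 = 0.162777
P(M+4) = 10 × 0.50690^3 × 0.49310^2 = 0.316692
P(M+6) = 10 × 0.50690^2 × 0.49310^3 = 0.308070
P(M+8) = 5 × 0.50690^1 × 0.49310^4 = 0.149842
P(M+10) = 0.49310^5 = 0.029152
The M+4 peak is largest (0.316692); scaling to 100 gives 10.57 : 51.40 : 100.00 : 97.28 : 47.31 : 9.21.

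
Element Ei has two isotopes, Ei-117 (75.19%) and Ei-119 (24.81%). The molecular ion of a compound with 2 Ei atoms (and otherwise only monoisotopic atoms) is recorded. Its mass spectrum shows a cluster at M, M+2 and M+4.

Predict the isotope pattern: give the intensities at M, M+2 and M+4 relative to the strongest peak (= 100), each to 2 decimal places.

100.00 : 65.99 : 10.89

The 2 Ei atoms are independent, so intensities follow the terms of (0.7519 + 0.2481)^2.
P(M) = 0.7519^2 = 0.565354
P(M+2) = 2 × 0.7519^1 × 0.2481^1 = 0.373093
P(M+4) = 0.2481^2 = 0.061554
The M peak is largest (0.565354); scaling to 100 gives 100.00 : 65.99 : 10.89.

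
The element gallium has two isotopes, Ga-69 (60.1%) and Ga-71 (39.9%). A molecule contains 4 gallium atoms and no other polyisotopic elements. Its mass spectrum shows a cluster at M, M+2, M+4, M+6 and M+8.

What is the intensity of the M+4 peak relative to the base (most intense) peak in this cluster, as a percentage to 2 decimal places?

Binomial terms of (0.601 + 0.399)^4: M 0.1305, M+2 0.3465, M+4 0.3450, M+6 0.1527, M+8 0.0253 → M+2 is the base peak.
P(M+2) = C(4,1) × 0.601^3 × 0.399^1 = 4 × 0.2170818 × 0.3990 = 0.346463 (base)
P(M+4) = C(4,2) × 0.601^2 × 0.399^2 = 6 × 0.361201 × 0.159201 = 0.345021
Relative intensity = 0.345021 / 0.346463 × 100 = 99.58

99.58%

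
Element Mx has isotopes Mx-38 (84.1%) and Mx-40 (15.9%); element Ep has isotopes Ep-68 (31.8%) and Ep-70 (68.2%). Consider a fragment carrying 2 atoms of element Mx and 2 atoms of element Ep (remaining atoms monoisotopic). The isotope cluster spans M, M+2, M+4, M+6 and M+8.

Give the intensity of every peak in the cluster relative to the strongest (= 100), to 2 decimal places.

15.98 : 74.59 : 100.00 : 30.25 : 2.63

Element Mx pattern (n=2): 0.707281 : 0.267438 : 0.025281
Element Ep pattern (n=2): 0.101124 : 0.433752 : 0.465124
Convolve the two distributions (both contribute in 2-u steps):
  M: 0.707281×0.101124 = 0.071523
  M+2: 0.707281×0.433752 + 0.267438×0.101124 = 0.333829
  M+4: 0.707281×0.465124 + 0.267438×0.433752 + 0.025281×0.101124 = 0.447532
  M+6: 0.267438×0.465124 + 0.025281×0.433752 = 0.135358
  M+8: 0.025281×0.465124 = 0.011759
Scale to base peak (0.447532) = 100: 15.98 : 74.59 : 100.00 : 30.25 : 2.63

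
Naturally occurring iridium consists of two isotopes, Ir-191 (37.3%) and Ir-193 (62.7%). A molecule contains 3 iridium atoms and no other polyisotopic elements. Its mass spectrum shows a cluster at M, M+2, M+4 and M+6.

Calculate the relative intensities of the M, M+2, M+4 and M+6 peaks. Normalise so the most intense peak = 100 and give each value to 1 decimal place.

11.8 : 59.5 : 100.0 : 56.0

Expanding (0.373 + 0.627)^3:
P(M) = 0.373^3 = 0.051895
P(M+2) = 3 × 0.373^2 × 0.627^1 = 0.261702
P(M+4) = 3 × 0.373^1 × 0.627^2 = 0.439911
P(M+6) = 0.627^3 = 0.246492
The M+4 peak is largest (0.439911); scaling to 100 gives 11.8 : 59.5 : 100.0 : 56.0.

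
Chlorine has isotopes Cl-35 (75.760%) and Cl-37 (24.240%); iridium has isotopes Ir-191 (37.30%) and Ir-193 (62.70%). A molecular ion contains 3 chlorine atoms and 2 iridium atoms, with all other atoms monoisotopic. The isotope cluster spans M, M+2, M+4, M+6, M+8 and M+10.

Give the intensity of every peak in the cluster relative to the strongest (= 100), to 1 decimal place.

Chlorine pattern (n=3): 0.4348304 : 0.41738208 : 0.13354464 : 0.01424288
Iridium pattern (n=2): 0.139129 : 0.467742 : 0.393129
Convolve the two distributions (both contribute in 2-u steps):
  M: 0.4348304×0.139129 = 0.060498
  M+2: 0.4348304×0.467742 + 0.41738208×0.139129 = 0.261458
  M+4: 0.4348304×0.393129 + 0.41738208×0.467742 + 0.13354464×0.139129 = 0.384752
  M+6: 0.41738208×0.393129 + 0.13354464×0.467742 + 0.01424288×0.139129 = 0.228531
  M+8: 0.13354464×0.393129 + 0.01424288×0.467742 = 0.059162
  M+10: 0.01424288×0.393129 = 0.005599
Scale to base peak (0.384752) = 100: 15.7 : 68.0 : 100.0 : 59.4 : 15.4 : 1.5

15.7 : 68.0 : 100.0 : 59.4 : 15.4 : 1.5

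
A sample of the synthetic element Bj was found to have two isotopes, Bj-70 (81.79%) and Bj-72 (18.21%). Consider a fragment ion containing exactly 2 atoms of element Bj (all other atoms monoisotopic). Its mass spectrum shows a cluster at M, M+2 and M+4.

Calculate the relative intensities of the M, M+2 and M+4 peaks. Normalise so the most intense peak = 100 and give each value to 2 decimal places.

The 2 Bj atoms are independent, so intensities follow the terms of (0.8179 + 0.1821)^2.
P(M) = 0.8179^2 = 0.668960
P(M+2) = 2 × 0.8179^1 × 0.1821^1 = 0.297879
P(M+4) = 0.1821^2 = 0.033160
The M peak is largest (0.668960); scaling to 100 gives 100.00 : 44.53 : 4.96.

100.00 : 44.53 : 4.96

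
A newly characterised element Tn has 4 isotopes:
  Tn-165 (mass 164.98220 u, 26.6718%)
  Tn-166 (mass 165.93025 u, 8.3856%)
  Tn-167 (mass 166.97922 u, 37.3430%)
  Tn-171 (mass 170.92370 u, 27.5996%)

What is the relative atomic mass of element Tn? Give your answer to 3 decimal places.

167.447 u

The abundance-weighted mean is 0.266718 × 164.98220 + 0.083856 × 165.93025 + 0.373430 × 166.97922 + 0.275996 × 170.92370
= 44.003722 + 13.914247 + 62.355050 + 47.174258 = 167.447277 u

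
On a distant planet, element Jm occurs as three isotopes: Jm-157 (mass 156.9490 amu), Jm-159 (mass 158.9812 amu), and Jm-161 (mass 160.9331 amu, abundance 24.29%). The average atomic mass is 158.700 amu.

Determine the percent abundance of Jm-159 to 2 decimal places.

Let x and y be the fractions of Jm-157 and Jm-159. Then x + y = 1 − 0.2429 = 0.7571 and 156.9490x + 158.9812y = 158.700 − 0.2429×160.9331 = 119.60935001.
Substituting: 156.9490x + 158.9812(0.7571 − x) = 119.60935001
(156.9490 − 158.9812)x = -0.75531651  ⇒  x = 0.37167, y = 0.38543
Jm-157: 37.17%, Jm-159: 38.54%.

38.54%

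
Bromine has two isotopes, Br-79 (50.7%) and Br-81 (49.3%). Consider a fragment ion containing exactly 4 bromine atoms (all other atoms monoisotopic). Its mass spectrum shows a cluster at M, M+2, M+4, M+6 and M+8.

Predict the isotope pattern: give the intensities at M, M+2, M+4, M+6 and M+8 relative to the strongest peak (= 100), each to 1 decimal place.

Expanding (0.507 + 0.493)^4:
P(M) = 0.507^4 = 0.066074
P(M+2) = 4 × 0.507^3 × 0.493^1 = 0.256999
P(M+4) = 6 × 0.507^2 × 0.493^2 = 0.374853
P(M+6) = 4 × 0.507^1 × 0.493^3 = 0.243001
P(M+8) = 0.493^4 = 0.059073
The M+4 peak is largest (0.374853); scaling to 100 gives 17.6 : 68.6 : 100.0 : 64.8 : 15.8.

17.6 : 68.6 : 100.0 : 64.8 : 15.8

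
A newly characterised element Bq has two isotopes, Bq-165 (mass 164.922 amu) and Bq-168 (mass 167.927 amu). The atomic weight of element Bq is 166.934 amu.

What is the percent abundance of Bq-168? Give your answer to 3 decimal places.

66.955%

Writing the weighted mean with unknown fraction x of Bq-165:
164.922·x + 167.927·(1 − x) = 166.934
(164.922 − 167.927)·x = 166.934 − 167.927
x = -0.993 / -3.005 = 0.33045 → 33.045% Bq-165, 66.955% Bq-168.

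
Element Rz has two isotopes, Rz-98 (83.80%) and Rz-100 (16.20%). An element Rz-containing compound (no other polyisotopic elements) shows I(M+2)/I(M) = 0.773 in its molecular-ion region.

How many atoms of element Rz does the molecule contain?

4

For n independent Rz atoms, I(M+2)/I(M) = n · (abundance Rz-100) / (abundance Rz-98) = n · 0.1620/0.8380.
n = 0.773 × 0.8380/0.1620 = 4.00 ≈ 4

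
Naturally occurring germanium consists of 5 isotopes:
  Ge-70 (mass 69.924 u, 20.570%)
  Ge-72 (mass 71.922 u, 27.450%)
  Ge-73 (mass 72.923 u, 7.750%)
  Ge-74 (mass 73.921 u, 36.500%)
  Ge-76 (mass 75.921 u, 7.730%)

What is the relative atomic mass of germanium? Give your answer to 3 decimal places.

Ar = Σ fᵢ·mᵢ = 0.20570 × 69.924 + 0.27450 × 71.922 + 0.07750 × 72.923 + 0.36500 × 73.921 + 0.07730 × 75.921
= 14.3834 + 19.7426 + 5.6515 + 26.9812 + 5.8687 = 72.6274 u

72.627 u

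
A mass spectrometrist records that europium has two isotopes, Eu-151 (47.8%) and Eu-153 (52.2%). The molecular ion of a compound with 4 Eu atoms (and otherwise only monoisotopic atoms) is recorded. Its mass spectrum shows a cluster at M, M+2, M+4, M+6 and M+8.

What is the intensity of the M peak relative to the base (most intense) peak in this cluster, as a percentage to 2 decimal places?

13.98%

Binomial terms of (0.478 + 0.522)^4: M 0.0522, M+2 0.2280, M+4 0.3735, M+6 0.2720, M+8 0.0742 → M+4 is the base peak.
P(M+4) = C(4,2) × 0.478^2 × 0.522^2 = 6 × 0.228484 × 0.272484 = 0.373549 (base)
P(M) = C(4,0) × 0.478^4 × 0.522^0 = 1 × 0.05220494 × 1.0000 = 0.052205
Relative intensity = 0.052205 / 0.373549 × 100 = 13.98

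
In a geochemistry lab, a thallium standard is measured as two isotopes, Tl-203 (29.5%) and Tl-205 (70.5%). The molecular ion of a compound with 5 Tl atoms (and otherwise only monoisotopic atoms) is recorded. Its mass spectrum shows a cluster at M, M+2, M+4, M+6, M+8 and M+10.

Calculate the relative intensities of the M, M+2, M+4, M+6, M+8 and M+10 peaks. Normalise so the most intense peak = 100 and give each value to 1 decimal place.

Each Tl atom is independently Tl-203 (p = 0.295) or Tl-205 (q = 0.705); the cluster is the binomial expansion (p + q)^5.
P(M) = 0.295^5 = 0.002234
P(M+2) = 5 × 0.295^4 × 0.705^1 = 0.026696
P(M+4) = 10 × 0.295^3 × 0.705^2 = 0.127598
P(M+6) = 10 × 0.295^2 × 0.705^3 = 0.304938
P(M+8) = 5 × 0.295^1 × 0.705^4 = 0.364375
P(M+10) = 0.705^5 = 0.174159
The M+8 peak is largest (0.364375); scaling to 100 gives 0.6 : 7.3 : 35.0 : 83.7 : 100.0 : 47.8.

0.6 : 7.3 : 35.0 : 83.7 : 100.0 : 47.8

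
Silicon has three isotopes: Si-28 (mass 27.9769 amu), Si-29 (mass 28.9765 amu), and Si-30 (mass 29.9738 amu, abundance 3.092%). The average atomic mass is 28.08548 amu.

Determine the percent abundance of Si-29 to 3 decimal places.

The remaining 96.908% is split between Si-28 (fraction x) and Si-29 (fraction 0.96908 − x).
Substituting: 27.9769x + 28.9765(0.96908 − x) = 27.158690104
(27.9769 − 28.9765)x = -0.921856516  ⇒  x = 0.92223, y = 0.04685
Si-28: 92.223%, Si-29: 4.685%.

4.685%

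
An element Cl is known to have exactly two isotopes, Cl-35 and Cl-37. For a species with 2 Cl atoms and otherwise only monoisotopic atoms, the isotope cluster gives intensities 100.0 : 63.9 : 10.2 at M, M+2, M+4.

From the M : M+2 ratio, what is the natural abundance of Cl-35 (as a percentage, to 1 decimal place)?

If p is the fraction of Cl that is Cl-35, then I(M+2)/I(M) = [C(2,1)·p^1·(1−p)] / p^2 = 2·(1−p)/p = 63.9/100.0 = 0.6390
(1−p)/p = 0.6390/2 = 0.3195  ⇒  p = 1/(1 + 0.3195) = 0.7579
Cl-35: 75.8%, Cl-37: 24.2%.

75.8%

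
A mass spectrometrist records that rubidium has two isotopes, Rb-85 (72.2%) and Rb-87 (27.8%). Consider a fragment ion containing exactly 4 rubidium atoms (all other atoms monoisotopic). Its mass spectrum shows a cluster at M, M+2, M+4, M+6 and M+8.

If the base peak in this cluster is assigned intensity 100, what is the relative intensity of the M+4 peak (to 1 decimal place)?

Term probabilities: M 0.2717, M+2 0.4185, M+4 0.2417, M+6 0.0620, M+8 0.0060. Base peak = M+2.
P(M+2) = C(4,1) × 0.722^3 × 0.278^1 = 4 × 0.37636705 × 0.2780 = 0.418520 (base)
P(M+4) = C(4,2) × 0.722^2 × 0.278^2 = 6 × 0.521284 × 0.077284 = 0.241721
Relative intensity = 0.241721 / 0.418520 × 100 = 57.8

57.8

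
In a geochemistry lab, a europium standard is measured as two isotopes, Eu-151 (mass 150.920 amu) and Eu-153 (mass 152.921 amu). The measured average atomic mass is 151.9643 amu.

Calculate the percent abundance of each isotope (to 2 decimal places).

Eu-151: 47.81%, Eu-153: 52.19%

Writing the weighted mean with unknown fraction x of Eu-151:
150.920·x + 152.921·(1 − x) = 151.9643
(150.920 − 152.921)·x = 151.9643 − 152.921
x = -0.9567 / -2.001 = 0.47811 → 47.81% Eu-151, 52.19% Eu-153.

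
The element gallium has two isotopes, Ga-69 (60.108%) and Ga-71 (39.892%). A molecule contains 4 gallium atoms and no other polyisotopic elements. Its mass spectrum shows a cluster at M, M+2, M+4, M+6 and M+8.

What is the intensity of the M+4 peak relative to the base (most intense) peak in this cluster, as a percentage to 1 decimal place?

Binomial terms of (0.60108 + 0.39892)^4: M 0.1305, M+2 0.3465, M+4 0.3450, M+6 0.1526, M+8 0.0253 → M+2 is the base peak.
P(M+2) = C(4,1) × 0.60108^3 × 0.39892^1 = 4 × 0.2171685 × 0.39892 = 0.346531 (base)
P(M+4) = C(4,2) × 0.60108^2 × 0.39892^2 = 6 × 0.36129717 × 0.15913717 = 0.344975
Relative intensity = 0.344975 / 0.346531 × 100 = 99.6

99.6%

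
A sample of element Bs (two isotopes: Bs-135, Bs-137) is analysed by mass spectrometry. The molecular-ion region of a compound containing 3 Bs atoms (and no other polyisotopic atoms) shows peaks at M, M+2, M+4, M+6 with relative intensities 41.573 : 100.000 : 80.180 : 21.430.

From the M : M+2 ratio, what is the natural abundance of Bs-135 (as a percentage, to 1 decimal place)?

55.5%

If p is the fraction of Bs that is Bs-135, then I(M+2)/I(M) = [C(3,1)·p^2·(1−p)] / p^3 = 3·(1−p)/p = 100.000/41.573 = 2.4054
(1−p)/p = 2.4054/3 = 0.8018  ⇒  p = 1/(1 + 0.8018) = 0.5550
Bs-135: 55.5%, Bs-137: 44.5%.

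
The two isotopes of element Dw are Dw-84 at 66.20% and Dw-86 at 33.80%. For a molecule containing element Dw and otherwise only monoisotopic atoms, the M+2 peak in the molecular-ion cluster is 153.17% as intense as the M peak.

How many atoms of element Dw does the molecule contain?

The M+2/M ratio from n Dw atoms is n · q/p = n · 0.3380/0.6620.
n = 1.5317 × 0.6620/0.3380 = 3.00 ≈ 3

3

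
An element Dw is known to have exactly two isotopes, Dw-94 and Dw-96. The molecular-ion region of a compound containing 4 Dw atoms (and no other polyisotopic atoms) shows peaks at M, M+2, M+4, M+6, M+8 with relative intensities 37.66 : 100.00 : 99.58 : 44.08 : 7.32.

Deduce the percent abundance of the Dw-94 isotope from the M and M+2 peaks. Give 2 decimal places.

60.10%

Write p for the Dw-94 fraction. I(M+2)/I(M) = [C(4,1)·p^3·(1−p)] / p^4 = 4·(1−p)/p = 100.00/37.66 = 2.6553
(1−p)/p = 2.6553/4 = 0.6638  ⇒  p = 1/(1 + 0.6638) = 0.6010
Dw-94: 60.10%, Dw-96: 39.90%.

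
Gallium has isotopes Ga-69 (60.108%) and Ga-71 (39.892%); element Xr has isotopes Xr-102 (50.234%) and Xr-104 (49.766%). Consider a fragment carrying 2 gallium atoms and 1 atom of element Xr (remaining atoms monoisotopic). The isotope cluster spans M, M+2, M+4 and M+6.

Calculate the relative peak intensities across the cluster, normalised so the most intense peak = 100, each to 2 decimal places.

Gallium pattern (n=2): 0.36129717 : 0.47956567 : 0.15913717
Element Xr pattern (n=1): 0.50234 : 0.49766
Convolve the two distributions (both contribute in 2-u steps):
  M: 0.36129717×0.50234 = 0.181494
  M+2: 0.36129717×0.49766 + 0.47956567×0.50234 = 0.420708
  M+4: 0.47956567×0.49766 + 0.15913717×0.50234 = 0.318602
  M+6: 0.15913717×0.49766 = 0.079196
Scale to base peak (0.420708) = 100: 43.14 : 100.00 : 75.73 : 18.82

43.14 : 100.00 : 75.73 : 18.82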